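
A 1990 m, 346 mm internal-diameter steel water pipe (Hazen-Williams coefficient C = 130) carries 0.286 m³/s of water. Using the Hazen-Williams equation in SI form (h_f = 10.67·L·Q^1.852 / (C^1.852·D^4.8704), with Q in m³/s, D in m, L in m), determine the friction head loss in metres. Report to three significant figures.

h_f = 10.67·1990·0.286^1.852 / (130^1.852·0.346^4.8704) = 44.68 m

h_f ≈ 44.7 m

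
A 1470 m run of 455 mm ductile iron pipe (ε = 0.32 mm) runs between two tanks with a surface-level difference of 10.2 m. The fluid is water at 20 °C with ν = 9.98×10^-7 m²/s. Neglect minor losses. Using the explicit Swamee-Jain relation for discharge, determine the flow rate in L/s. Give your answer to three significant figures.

Q ≈ 297 L/s

Swamee-Jain (Type II): Q = -0.965·√(gD⁵h_f/L)·ln[ε/(3.7D) + √(3.17ν²L/(gD³h_f))]
√(gD⁵h_f/L) = √(9.81·0.455⁵·10.2/1470) = 0.03643
ε/(3.7D) = 1.90×10^-4; √(3.17ν²L/(gD³h_f)) = 2.22×10^-5
Q = -0.965·0.03643·ln(2.123×10^-4) = 0.2974 m³/s
Check: V = 1.83 m/s, Re = 8.34×10^5, f = 0.01863, h_f = 10.3 m ≈ 10.2 m ✓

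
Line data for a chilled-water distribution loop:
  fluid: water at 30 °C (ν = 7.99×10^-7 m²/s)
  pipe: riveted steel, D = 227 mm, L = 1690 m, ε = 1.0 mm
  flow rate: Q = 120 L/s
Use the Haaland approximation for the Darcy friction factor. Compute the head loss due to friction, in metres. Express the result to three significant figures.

V = 4Q/(πD²) = 4·0.120/(π·0.227²) = 2.965 m/s
Re = VD/ν = 2.965·0.227/7.99×10^-7 = 8.42×10^5 → turbulent
ε/D = 1.0/227 = 0.00441
Haaland: f = 0.02941
h_f = f(L/D)V²/(2g) = 0.02941·(1690/0.227)·2.965²/(2·9.81) = 98.11 m

h_f ≈ 98.1 m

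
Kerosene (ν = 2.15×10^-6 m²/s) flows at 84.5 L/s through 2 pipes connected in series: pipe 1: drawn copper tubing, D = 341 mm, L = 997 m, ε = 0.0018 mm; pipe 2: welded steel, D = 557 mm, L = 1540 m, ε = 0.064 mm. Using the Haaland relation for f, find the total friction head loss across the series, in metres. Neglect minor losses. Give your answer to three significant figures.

Pipe 1: V = 0.9252 m/s, Re = 1.47×10^5, ε/D = 5.28×10^-6, f = 0.01650, h_1 = f(L/D)V²/2g = 2.105 m
Pipe 2: V = 0.3468 m/s, Re = 8.98×10^4, ε/D = 1.15×10^-4, f = 0.01871, h_2 = f(L/D)V²/2g = 0.3170 m
Series → Q common, losses add: H = Σh = 2.422 m

H ≈ 2.42 m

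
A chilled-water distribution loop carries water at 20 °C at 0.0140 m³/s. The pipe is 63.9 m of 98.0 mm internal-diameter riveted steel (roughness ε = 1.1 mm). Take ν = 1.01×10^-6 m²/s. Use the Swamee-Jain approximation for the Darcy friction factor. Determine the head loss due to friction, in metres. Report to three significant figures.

h_f ≈ 4.57 m

V = 4Q/(πD²) = 4·0.0140/(π·0.0980²) = 1.856 m/s
Re = VD/ν = 1.856·0.0980/1.01×10^-6 = 1.80×10^5 → turbulent
ε/D = 1.1/98.0 = 0.0112
Swamee-Jain: f = 0.03990
h_f = f(L/D)V²/(2g) = 0.03990·(63.9/0.0980)·1.856²/(2·9.81) = 4.568 m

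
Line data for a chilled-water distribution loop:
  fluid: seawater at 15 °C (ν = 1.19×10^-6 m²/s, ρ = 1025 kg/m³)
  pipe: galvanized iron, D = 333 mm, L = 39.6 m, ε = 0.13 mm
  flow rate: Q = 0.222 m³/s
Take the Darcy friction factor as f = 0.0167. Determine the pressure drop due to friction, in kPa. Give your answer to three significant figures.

V = 4Q/(πD²) = 4·0.222/(π·0.333²) = 2.549 m/s
h_f = f(L/D)V²/(2g) = 0.01670·(39.6/0.333)·2.549²/(2·9.81) = 0.6577 m
Δp = ρg·h_f = 1025·9.81·0.6577 = 6.613 kPa

Δp ≈ 6.61 kPa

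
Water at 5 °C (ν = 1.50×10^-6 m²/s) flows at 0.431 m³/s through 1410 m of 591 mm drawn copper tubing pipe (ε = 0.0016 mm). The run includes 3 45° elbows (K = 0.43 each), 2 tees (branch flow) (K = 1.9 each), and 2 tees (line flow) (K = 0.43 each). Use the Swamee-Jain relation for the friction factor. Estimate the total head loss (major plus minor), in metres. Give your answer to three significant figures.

H_L ≈ 4.55 m

V = 4Q/(πD²) = 1.571 m/s; V²/2g = 0.1258 m
Re = 6.19×10^5, ε/D = 2.71×10^-6 → f = 0.01265 (Swamee-Jain)
Major: h_f = f(L/D)·V²/2g = 0.01265·2386·0.1258 = 3.799 m
Minor: ΣK = 5.95; h_m = ΣK·V²/2g = 0.7486 m
Total H_L = 3.799 + 0.7486 = 4.547 m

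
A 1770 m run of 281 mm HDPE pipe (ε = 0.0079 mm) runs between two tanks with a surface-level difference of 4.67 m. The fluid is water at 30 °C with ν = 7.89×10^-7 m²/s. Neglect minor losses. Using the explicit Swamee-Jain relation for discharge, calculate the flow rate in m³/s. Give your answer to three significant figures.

Q ≈ 0.0625 m³/s

Swamee-Jain (Type II): Q = -0.965·√(gD⁵h_f/L)·ln[ε/(3.7D) + √(3.17ν²L/(gD³h_f))]
√(gD⁵h_f/L) = √(9.81·0.281⁵·4.67/1770) = 0.006734
ε/(3.7D) = 7.60×10^-6; √(3.17ν²L/(gD³h_f)) = 5.86×10^-5
Q = -0.965·0.006734·ln(6.622×10^-5) = 0.06253 m³/s
Check: V = 1.01 m/s, Re = 3.59×10^5, f = 0.01426, h_f = 4.65 m ≈ 4.67 m ✓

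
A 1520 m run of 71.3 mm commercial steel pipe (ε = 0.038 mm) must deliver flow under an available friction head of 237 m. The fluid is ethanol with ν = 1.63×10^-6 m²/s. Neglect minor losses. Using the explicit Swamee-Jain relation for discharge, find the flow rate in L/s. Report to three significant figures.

Swamee-Jain (Type II): Q = -0.965·√(gD⁵h_f/L)·ln[ε/(3.7D) + √(3.17ν²L/(gD³h_f))]
√(gD⁵h_f/L) = √(9.81·0.0713⁵·237/1520) = 0.001679
ε/(3.7D) = 1.44×10^-4; √(3.17ν²L/(gD³h_f)) = 1.23×10^-4
Q = -0.965·0.001679·ln(2.673×10^-4) = 0.01333 m³/s
Check: V = 3.34 m/s, Re = 1.46×10^5, f = 0.01969, h_f = 238 m ≈ 237 m ✓

Q ≈ 13.3 L/s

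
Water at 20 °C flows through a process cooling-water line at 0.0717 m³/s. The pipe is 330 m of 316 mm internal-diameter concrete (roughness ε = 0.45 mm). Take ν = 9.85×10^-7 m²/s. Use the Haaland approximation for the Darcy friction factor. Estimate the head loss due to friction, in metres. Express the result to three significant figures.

V = 4Q/(πD²) = 4·0.0717/(π·0.316²) = 0.9142 m/s
Re = VD/ν = 0.9142·0.316/9.85×10^-7 = 2.93×10^5 → turbulent
ε/D = 0.45/316 = 0.00142
Haaland: f = 0.02217
h_f = f(L/D)V²/(2g) = 0.02217·(330/0.316)·0.9142²/(2·9.81) = 0.9862 m

h_f ≈ 0.986 m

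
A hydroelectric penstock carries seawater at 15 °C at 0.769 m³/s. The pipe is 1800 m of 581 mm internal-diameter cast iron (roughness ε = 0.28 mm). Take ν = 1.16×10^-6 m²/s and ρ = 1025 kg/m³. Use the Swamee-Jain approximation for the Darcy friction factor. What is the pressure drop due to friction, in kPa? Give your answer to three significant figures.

Δp ≈ 227 kPa

V = 4Q/(πD²) = 4·0.769/(π·0.581²) = 2.901 m/s
Re = VD/ν = 2.901·0.581/1.16×10^-6 = 1.45×10^6 → turbulent
ε/D = 0.28/581 = 4.82×10^-4
Swamee-Jain: f = 0.01701
h_f = f(L/D)V²/(2g) = 0.01701·(1800/0.581)·2.901²/(2·9.81) = 22.60 m
Δp = ρg·h_f = 1025·9.81·22.60 = 227.2 kPa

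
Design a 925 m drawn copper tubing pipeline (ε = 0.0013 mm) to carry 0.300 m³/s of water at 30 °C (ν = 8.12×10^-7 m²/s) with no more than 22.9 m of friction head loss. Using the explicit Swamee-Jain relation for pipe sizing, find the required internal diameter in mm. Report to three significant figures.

D ≈ 322 mm

Swamee-Jain (Type III): D = 0.66·[ε^1.25·(LQ²/(gh_f))^4.75 + ν·Q^9.4·(L/(gh_f))^5.2]^0.04
LQ²/(gh_f) = 0.3706; L/(gh_f) = 4.118
Term 1 = ε^1.25·(…)^4.75 = 3.93×10^-10; Term 2 = ν·Q^9.4·(…)^5.2 = 1.55×10^-8
D = 0.66·(3.93×10^-10 + 1.55×10^-8)^0.04 = 0.3218 m = 322 mm
Check: V = 3.69 m/s, Re = 1.46×10^6, f = 0.01103, h_f = 22.0 m ≈ 22.9 m ✓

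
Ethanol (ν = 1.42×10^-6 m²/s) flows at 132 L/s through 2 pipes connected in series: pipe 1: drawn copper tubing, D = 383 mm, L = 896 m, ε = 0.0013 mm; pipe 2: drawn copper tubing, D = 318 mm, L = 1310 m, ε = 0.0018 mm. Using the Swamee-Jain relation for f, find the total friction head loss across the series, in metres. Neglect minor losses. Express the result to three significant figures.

H ≈ 10.3 m

Pipe 1: V = 1.146 m/s, Re = 3.09×10^5, ε/D = 3.39×10^-6, f = 0.01434, h_1 = f(L/D)V²/2g = 2.244 m
Pipe 2: V = 1.662 m/s, Re = 3.72×10^5, ε/D = 5.66×10^-6, f = 0.01389, h_2 = f(L/D)V²/2g = 8.054 m
Series → Q common, losses add: H = Σh = 10.30 m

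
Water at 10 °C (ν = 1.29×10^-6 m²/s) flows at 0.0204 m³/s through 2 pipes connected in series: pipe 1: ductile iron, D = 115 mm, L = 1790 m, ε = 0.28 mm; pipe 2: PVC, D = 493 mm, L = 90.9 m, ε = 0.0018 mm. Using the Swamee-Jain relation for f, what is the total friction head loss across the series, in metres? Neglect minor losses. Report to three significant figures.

H ≈ 78.9 m

Pipe 1: V = 1.964 m/s, Re = 1.75×10^5, ε/D = 0.00243, f = 0.02577, h_1 = f(L/D)V²/2g = 78.85 m
Pipe 2: V = 0.1069 m/s, Re = 4.08×10^4, ε/D = 3.65×10^-6, f = 0.02175, h_2 = f(L/D)V²/2g = 0.002335 m
Series → Q common, losses add: H = Σh = 78.86 m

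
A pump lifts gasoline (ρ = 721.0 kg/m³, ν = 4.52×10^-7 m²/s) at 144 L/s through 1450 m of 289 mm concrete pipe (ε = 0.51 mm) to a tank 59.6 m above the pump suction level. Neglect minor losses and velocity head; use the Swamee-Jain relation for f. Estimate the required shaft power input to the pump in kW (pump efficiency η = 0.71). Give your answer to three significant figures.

V = 4Q/(πD²) = 2.195 m/s; Re = 1.40×10^6; ε/D = 0.00176; f = 0.02287
h_f = f(L/D)V²/2g = 28.18 m
Total head H = z + h_f = 59.6 + 28.18 = 87.78 m
P_hyd = ρgQH = 721.0·9.81·0.144·87.78 = 89.40 kW
P_shaft = P_hyd/η = 89.40/0.71 = 125.9 kW

P_shaft ≈ 126 kW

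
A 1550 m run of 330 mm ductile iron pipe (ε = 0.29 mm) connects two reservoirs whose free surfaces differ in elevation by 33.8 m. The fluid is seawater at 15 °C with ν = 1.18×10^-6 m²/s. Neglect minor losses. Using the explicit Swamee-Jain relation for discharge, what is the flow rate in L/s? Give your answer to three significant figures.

Q ≈ 230 L/s

Swamee-Jain (Type II): Q = -0.965·√(gD⁵h_f/L)·ln[ε/(3.7D) + √(3.17ν²L/(gD³h_f))]
√(gD⁵h_f/L) = √(9.81·0.330⁵·33.8/1550) = 0.02893
ε/(3.7D) = 2.38×10^-4; √(3.17ν²L/(gD³h_f)) = 2.40×10^-5
Q = -0.965·0.02893·ln(2.615×10^-4) = 0.2303 m³/s
Check: V = 2.69 m/s, Re = 7.53×10^5, f = 0.01958, h_f = 34.0 m ≈ 33.8 m ✓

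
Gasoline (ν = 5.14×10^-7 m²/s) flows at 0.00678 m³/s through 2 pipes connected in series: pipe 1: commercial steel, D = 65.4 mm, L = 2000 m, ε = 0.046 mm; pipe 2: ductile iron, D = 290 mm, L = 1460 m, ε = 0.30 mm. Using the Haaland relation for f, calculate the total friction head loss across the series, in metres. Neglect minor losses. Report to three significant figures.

H ≈ 123 m

Pipe 1: V = 2.018 m/s, Re = 2.57×10^5, ε/D = 7.03×10^-4, f = 0.01933, h_1 = f(L/D)V²/2g = 122.7 m
Pipe 2: V = 0.1026 m/s, Re = 5.79×10^4, ε/D = 0.00103, f = 0.02338, h_2 = f(L/D)V²/2g = 0.06322 m
Series → Q common, losses add: H = Σh = 122.8 m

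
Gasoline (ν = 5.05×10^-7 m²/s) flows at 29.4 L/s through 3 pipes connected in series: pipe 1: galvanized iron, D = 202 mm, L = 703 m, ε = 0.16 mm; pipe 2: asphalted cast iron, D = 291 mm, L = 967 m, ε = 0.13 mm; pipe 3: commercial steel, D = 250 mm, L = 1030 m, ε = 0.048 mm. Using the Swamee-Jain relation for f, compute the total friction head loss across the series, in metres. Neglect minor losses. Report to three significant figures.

Pipe 1: V = 0.9174 m/s, Re = 3.67×10^5, ε/D = 7.92×10^-4, f = 0.01964, h_1 = f(L/D)V²/2g = 2.932 m
Pipe 2: V = 0.4421 m/s, Re = 2.55×10^5, ε/D = 4.47×10^-4, f = 0.01825, h_2 = f(L/D)V²/2g = 0.6040 m
Pipe 3: V = 0.5989 m/s, Re = 2.97×10^5, ε/D = 1.92×10^-4, f = 0.01627, h_3 = f(L/D)V²/2g = 1.225 m
Series → Q common, losses add: H = Σh = 4.761 m

H ≈ 4.76 m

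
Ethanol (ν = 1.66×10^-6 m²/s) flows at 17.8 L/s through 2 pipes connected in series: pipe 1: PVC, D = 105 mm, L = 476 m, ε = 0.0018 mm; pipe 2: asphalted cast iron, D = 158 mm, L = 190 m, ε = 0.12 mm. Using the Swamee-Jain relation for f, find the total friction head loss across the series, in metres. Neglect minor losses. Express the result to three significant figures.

H ≈ 17.7 m

Pipe 1: V = 2.056 m/s, Re = 1.30×10^5, ε/D = 1.71×10^-5, f = 0.01704, h_1 = f(L/D)V²/2g = 16.64 m
Pipe 2: V = 0.9079 m/s, Re = 8.64×10^4, ε/D = 7.59×10^-4, f = 0.02182, h_2 = f(L/D)V²/2g = 1.102 m
Series → Q common, losses add: H = Σh = 17.74 m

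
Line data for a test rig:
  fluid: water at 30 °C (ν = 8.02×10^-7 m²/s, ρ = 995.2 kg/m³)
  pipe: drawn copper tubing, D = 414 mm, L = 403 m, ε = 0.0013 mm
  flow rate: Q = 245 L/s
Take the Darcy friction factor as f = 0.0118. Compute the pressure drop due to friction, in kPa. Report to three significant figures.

V = 4Q/(πD²) = 4·0.245/(π·0.414²) = 1.820 m/s
h_f = f(L/D)V²/(2g) = 0.01180·(403/0.414)·1.820²/(2·9.81) = 1.939 m
Δp = ρg·h_f = 995.2·9.81·1.939 = 18.93 kPa

Δp ≈ 18.9 kPa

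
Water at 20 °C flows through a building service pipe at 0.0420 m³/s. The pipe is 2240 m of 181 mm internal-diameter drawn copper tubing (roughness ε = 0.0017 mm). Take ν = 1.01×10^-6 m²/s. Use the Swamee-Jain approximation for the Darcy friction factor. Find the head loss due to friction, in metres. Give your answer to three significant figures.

h_f ≈ 24.5 m

V = 4Q/(πD²) = 4·0.0420/(π·0.181²) = 1.632 m/s
Re = VD/ν = 1.632·0.181/1.01×10^-6 = 2.93×10^5 → turbulent
ε/D = 0.0017/181 = 9.39×10^-6
Swamee-Jain: f = 0.01455
h_f = f(L/D)V²/(2g) = 0.01455·(2240/0.181)·1.632²/(2·9.81) = 24.46 m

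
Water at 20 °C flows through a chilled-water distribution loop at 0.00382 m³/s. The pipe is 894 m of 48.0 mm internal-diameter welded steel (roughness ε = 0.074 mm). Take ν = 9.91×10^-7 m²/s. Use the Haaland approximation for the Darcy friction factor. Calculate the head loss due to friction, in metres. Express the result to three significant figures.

V = 4Q/(πD²) = 4·0.00382/(π·0.0480²) = 2.111 m/s
Re = VD/ν = 2.111·0.0480/9.91×10^-7 = 1.02×10^5 → turbulent
ε/D = 0.074/48.0 = 0.00154
Haaland: f = 0.02366
h_f = f(L/D)V²/(2g) = 0.02366·(894/0.0480)·2.111²/(2·9.81) = 100.1 m

h_f ≈ 100 m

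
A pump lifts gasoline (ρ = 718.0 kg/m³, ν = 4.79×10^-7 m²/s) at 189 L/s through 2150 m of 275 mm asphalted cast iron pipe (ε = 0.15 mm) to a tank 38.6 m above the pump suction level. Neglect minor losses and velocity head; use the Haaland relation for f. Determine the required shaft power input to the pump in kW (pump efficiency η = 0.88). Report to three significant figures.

V = 4Q/(πD²) = 3.182 m/s; Re = 1.83×10^6; ε/D = 5.45×10^-4; f = 0.01729
h_f = f(L/D)V²/2g = 69.78 m
Total head H = z + h_f = 38.6 + 69.78 = 108.4 m
P_hyd = ρgQH = 718.0·9.81·0.189·108.4 = 144.3 kW
P_shaft = P_hyd/η = 144.3/0.88 = 164.0 kW

P_shaft ≈ 164 kW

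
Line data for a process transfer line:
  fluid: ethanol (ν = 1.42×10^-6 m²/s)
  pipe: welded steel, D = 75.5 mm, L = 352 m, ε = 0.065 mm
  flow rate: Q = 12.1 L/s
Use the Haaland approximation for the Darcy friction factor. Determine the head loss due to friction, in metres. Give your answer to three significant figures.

h_f ≈ 36.1 m

V = 4Q/(πD²) = 4·0.0121/(π·0.0755²) = 2.703 m/s
Re = VD/ν = 2.703·0.0755/1.42×10^-6 = 1.44×10^5 → turbulent
ε/D = 0.065/75.5 = 8.61×10^-4
Haaland: f = 0.02080
h_f = f(L/D)V²/(2g) = 0.02080·(352/0.0755)·2.703²/(2·9.81) = 36.11 m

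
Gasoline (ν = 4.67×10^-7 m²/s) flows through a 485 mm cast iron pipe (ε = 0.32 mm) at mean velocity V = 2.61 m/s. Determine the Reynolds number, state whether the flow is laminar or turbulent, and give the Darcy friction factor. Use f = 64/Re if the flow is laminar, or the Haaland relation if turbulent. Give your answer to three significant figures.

Re ≈ 2.71×10^6; turbulent; f ≈ 0.0180

Re = VD/ν = 2.610·0.485/4.67×10^-7 = 2.71×10^6
Re > 4000 → turbulent; ε/D = 6.60×10^-4
Haaland: f = 0.01796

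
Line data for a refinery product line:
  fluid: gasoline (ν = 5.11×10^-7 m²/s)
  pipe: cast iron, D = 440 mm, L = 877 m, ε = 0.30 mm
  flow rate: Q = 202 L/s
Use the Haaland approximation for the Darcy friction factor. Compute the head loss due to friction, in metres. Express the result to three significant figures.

V = 4Q/(πD²) = 4·0.202/(π·0.440²) = 1.328 m/s
Re = VD/ν = 1.328·0.440/5.11×10^-7 = 1.14×10^6 → turbulent
ε/D = 0.30/440 = 6.82×10^-4
Haaland: f = 0.01827
h_f = f(L/D)V²/(2g) = 0.01827·(877/0.440)·1.328²/(2·9.81) = 3.276 m

h_f ≈ 3.28 m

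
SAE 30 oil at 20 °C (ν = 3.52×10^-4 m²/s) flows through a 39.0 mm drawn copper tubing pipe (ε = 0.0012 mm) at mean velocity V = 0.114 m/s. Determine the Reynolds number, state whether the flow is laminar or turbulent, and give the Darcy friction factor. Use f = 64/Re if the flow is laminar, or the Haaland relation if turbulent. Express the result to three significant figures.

Re ≈ 12.6; laminar; f = 64/Re ≈ 5.07

Re = VD/ν = 0.1140·0.0390/3.52×10^-4 = 12.6
Re < 2300 → laminar → f = 64/Re = 5.067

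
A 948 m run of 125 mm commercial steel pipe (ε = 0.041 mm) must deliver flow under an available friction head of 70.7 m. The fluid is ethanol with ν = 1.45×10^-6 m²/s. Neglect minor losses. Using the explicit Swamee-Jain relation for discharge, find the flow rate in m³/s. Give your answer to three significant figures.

Swamee-Jain (Type II): Q = -0.965·√(gD⁵h_f/L)·ln[ε/(3.7D) + √(3.17ν²L/(gD³h_f))]
√(gD⁵h_f/L) = √(9.81·0.125⁵·70.7/948) = 0.004725
ε/(3.7D) = 8.86×10^-5; √(3.17ν²L/(gD³h_f)) = 6.83×10^-5
Q = -0.965·0.004725·ln(1.569×10^-4) = 0.03994 m³/s
Check: V = 3.25 m/s, Re = 2.81×10^5, f = 0.01736, h_f = 71.1 m ≈ 70.7 m ✓

Q ≈ 0.0399 m³/s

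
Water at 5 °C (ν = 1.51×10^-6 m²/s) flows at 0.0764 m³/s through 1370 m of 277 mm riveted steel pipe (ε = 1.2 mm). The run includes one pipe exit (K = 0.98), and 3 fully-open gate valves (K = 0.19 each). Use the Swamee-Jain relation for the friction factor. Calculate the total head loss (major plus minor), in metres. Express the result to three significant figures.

H_L ≈ 12.2 m

V = 4Q/(πD²) = 1.268 m/s; V²/2g = 0.08192 m
Re = 2.33×10^5, ε/D = 0.00433 → f = 0.02970 (Swamee-Jain)
Major: h_f = f(L/D)·V²/2g = 0.02970·4946·0.08192 = 12.04 m
Minor: ΣK = 1.55; h_m = ΣK·V²/2g = 0.1270 m
Total H_L = 12.04 + 0.1270 = 12.16 m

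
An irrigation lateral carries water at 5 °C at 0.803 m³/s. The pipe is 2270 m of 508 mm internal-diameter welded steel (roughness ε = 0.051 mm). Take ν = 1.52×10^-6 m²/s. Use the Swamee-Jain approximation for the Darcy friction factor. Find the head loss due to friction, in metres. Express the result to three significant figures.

V = 4Q/(πD²) = 4·0.803/(π·0.508²) = 3.962 m/s
Re = VD/ν = 3.962·0.508/1.52×10^-6 = 1.32×10^6 → turbulent
ε/D = 0.051/508 = 1.00×10^-4
Swamee-Jain: f = 0.01322
h_f = f(L/D)V²/(2g) = 0.01322·(2270/0.508)·3.962²/(2·9.81) = 47.28 m

h_f ≈ 47.3 m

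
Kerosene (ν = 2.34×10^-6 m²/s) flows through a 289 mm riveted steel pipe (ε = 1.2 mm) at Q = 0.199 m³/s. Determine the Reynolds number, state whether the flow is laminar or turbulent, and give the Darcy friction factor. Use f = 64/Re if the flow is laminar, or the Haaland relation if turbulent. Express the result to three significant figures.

Re ≈ 3.75×10^5; turbulent; f ≈ 0.0290

V = 4Q/(πD²) = 3.034 m/s
Re = VD/ν = 3.034·0.289/2.34×10^-6 = 3.75×10^5
Re > 4000 → turbulent; ε/D = 0.00415
Haaland: f = 0.02905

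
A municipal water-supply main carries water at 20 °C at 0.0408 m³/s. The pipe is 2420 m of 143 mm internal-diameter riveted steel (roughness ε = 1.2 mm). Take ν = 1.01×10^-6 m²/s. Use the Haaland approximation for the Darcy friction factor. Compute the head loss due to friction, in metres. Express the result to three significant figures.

V = 4Q/(πD²) = 4·0.0408/(π·0.143²) = 2.540 m/s
Re = VD/ν = 2.540·0.143/1.01×10^-6 = 3.60×10^5 → turbulent
ε/D = 1.2/143 = 0.00839
Haaland: f = 0.03600
h_f = f(L/D)V²/(2g) = 0.03600·(2420/0.143)·2.540²/(2·9.81) = 200.4 m

h_f ≈ 200 m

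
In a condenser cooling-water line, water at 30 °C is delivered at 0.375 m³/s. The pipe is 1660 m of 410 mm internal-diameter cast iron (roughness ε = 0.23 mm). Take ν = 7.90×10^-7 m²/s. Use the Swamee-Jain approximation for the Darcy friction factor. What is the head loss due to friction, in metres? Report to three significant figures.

h_f ≈ 29.2 m

V = 4Q/(πD²) = 4·0.375/(π·0.410²) = 2.840 m/s
Re = VD/ν = 2.840·0.410/7.90×10^-7 = 1.47×10^6 → turbulent
ε/D = 0.23/410 = 5.61×10^-4
Swamee-Jain: f = 0.01754
h_f = f(L/D)V²/(2g) = 0.01754·(1660/0.410)·2.840²/(2·9.81) = 29.20 m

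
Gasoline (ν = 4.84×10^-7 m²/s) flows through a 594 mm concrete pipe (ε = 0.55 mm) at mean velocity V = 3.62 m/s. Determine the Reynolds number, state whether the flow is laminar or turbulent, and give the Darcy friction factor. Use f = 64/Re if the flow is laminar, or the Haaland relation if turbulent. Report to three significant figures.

Re = VD/ν = 3.620·0.594/4.84×10^-7 = 4.44×10^6
Re > 4000 → turbulent; ε/D = 9.26×10^-4
Haaland: f = 0.01938

Re ≈ 4.44×10^6; turbulent; f ≈ 0.0194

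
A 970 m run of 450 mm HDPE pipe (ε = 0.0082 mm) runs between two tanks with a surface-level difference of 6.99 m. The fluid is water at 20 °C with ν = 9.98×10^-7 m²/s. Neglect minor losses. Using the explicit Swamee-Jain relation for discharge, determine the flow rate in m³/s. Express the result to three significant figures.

Swamee-Jain (Type II): Q = -0.965·√(gD⁵h_f/L)·ln[ε/(3.7D) + √(3.17ν²L/(gD³h_f))]
√(gD⁵h_f/L) = √(9.81·0.450⁵·6.99/970) = 0.03612
ε/(3.7D) = 4.92×10^-6; √(3.17ν²L/(gD³h_f)) = 2.21×10^-5
Q = -0.965·0.03612·ln(2.706×10^-5) = 0.3666 m³/s
Check: V = 2.30 m/s, Re = 1.04×10^6, f = 0.01198, h_f = 6.99 m ≈ 6.99 m ✓

Q ≈ 0.367 m³/s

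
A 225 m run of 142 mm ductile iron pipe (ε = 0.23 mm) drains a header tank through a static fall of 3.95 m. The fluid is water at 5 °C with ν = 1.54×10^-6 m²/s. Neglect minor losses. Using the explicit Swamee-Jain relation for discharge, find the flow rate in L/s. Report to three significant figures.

Q ≈ 22.8 L/s

Swamee-Jain (Type II): Q = -0.965·√(gD⁵h_f/L)·ln[ε/(3.7D) + √(3.17ν²L/(gD³h_f))]
√(gD⁵h_f/L) = √(9.81·0.142⁵·3.95/225) = 0.003153
ε/(3.7D) = 4.38×10^-4; √(3.17ν²L/(gD³h_f)) = 1.23×10^-4
Q = -0.965·0.003153·ln(5.612×10^-4) = 0.02278 m³/s
Check: V = 1.44 m/s, Re = 1.33×10^5, f = 0.02385, h_f = 3.98 m ≈ 3.95 m ✓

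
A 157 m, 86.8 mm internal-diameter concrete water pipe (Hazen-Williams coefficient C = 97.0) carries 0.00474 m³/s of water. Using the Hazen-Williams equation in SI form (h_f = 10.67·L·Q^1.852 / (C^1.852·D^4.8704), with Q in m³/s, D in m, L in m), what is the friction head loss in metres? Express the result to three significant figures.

h_f = 10.67·157·0.00474^1.852 / (97.0^1.852·0.0868^4.8704) = 2.570 m

h_f ≈ 2.57 m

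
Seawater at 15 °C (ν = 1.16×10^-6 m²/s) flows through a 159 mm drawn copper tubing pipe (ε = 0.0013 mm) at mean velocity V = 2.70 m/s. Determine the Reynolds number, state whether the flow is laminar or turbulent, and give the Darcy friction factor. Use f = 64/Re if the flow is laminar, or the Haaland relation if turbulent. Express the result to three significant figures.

Re = VD/ν = 2.700·0.159/1.16×10^-6 = 3.70×10^5
Re > 4000 → turbulent; ε/D = 8.18×10^-6
Haaland: f = 0.01387

Re ≈ 3.70×10^5; turbulent; f ≈ 0.0139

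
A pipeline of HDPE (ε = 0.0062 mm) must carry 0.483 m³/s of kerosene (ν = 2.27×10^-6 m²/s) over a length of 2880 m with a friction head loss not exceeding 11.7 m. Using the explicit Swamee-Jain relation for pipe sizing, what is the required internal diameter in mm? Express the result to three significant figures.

Swamee-Jain (Type III): D = 0.66·[ε^1.25·(LQ²/(gh_f))^4.75 + ν·Q^9.4·(L/(gh_f))^5.2]^0.04
LQ²/(gh_f) = 5.854; L/(gh_f) = 25.09
Term 1 = ε^1.25·(…)^4.75 = 0.00137; Term 2 = ν·Q^9.4·(…)^5.2 = 0.0460
D = 0.66·(0.00137 + 0.0460)^0.04 = 0.5842 m = 584 mm
Check: V = 1.80 m/s, Re = 4.64×10^5, f = 0.01343, h_f = 11.0 m ≈ 11.7 m ✓

D ≈ 584 mm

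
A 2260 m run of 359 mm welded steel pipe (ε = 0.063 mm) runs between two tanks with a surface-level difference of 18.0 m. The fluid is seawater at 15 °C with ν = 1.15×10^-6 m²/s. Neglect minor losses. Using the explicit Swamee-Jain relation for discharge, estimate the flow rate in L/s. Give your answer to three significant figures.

Q ≈ 196 L/s

Swamee-Jain (Type II): Q = -0.965·√(gD⁵h_f/L)·ln[ε/(3.7D) + √(3.17ν²L/(gD³h_f))]
√(gD⁵h_f/L) = √(9.81·0.359⁵·18.0/2260) = 0.02159
ε/(3.7D) = 4.74×10^-5; √(3.17ν²L/(gD³h_f)) = 3.41×10^-5
Q = -0.965·0.02159·ln(8.148×10^-5) = 0.1961 m³/s
Check: V = 1.94 m/s, Re = 6.05×10^5, f = 0.01503, h_f = 18.1 m ≈ 18.0 m ✓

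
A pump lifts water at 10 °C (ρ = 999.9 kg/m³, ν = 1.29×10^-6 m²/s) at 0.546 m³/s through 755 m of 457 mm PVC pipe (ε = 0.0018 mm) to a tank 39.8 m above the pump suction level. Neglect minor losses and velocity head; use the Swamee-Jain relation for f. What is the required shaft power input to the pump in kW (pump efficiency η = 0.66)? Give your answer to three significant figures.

P_shaft ≈ 409 kW

V = 4Q/(πD²) = 3.329 m/s; Re = 1.18×10^6; ε/D = 3.94×10^-6; f = 0.01140
h_f = f(L/D)V²/2g = 10.64 m
Total head H = z + h_f = 39.8 + 10.64 = 50.44 m
P_hyd = ρgQH = 999.9·9.81·0.546·50.44 = 270.1 kW
P_shaft = P_hyd/η = 270.1/0.66 = 409.3 kW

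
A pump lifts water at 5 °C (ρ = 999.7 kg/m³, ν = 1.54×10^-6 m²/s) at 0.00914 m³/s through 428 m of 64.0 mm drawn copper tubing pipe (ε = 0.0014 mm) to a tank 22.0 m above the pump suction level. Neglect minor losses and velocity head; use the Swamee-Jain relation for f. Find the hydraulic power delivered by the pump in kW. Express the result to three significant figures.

P_hyd ≈ 6.26 kW

V = 4Q/(πD²) = 2.841 m/s; Re = 1.18×10^5; ε/D = 2.19×10^-5; f = 0.01741
h_f = f(L/D)V²/2g = 47.89 m
Total head H = z + h_f = 22.0 + 47.89 = 69.89 m
P_hyd = ρgQH = 999.7·9.81·0.00914·69.89 = 6.265 kW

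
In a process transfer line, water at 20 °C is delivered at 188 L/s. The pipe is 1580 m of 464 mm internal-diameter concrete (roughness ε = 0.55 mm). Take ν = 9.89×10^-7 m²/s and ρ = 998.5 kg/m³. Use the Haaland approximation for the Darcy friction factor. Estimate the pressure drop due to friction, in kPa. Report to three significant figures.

Δp ≈ 44.0 kPa

V = 4Q/(πD²) = 4·0.188/(π·0.464²) = 1.112 m/s
Re = VD/ν = 1.112·0.464/9.89×10^-7 = 5.22×10^5 → turbulent
ε/D = 0.55/464 = 0.00119
Haaland: f = 0.02096
h_f = f(L/D)V²/(2g) = 0.02096·(1580/0.464)·1.112²/(2·9.81) = 4.497 m
Δp = ρg·h_f = 998.5·9.81·4.497 = 44.05 kPa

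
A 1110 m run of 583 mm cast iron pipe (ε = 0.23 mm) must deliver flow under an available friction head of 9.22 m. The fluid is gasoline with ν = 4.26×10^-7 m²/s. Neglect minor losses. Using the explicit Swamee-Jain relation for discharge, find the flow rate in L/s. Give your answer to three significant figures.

Q ≈ 650 L/s

Swamee-Jain (Type II): Q = -0.965·√(gD⁵h_f/L)·ln[ε/(3.7D) + √(3.17ν²L/(gD³h_f))]
√(gD⁵h_f/L) = √(9.81·0.583⁵·9.22/1110) = 0.07408
ε/(3.7D) = 1.07×10^-4; √(3.17ν²L/(gD³h_f)) = 5.97×10^-6
Q = -0.965·0.07408·ln(1.126×10^-4) = 0.6500 m³/s
Check: V = 2.43 m/s, Re = 3.33×10^6, f = 0.01609, h_f = 9.26 m ≈ 9.22 m ✓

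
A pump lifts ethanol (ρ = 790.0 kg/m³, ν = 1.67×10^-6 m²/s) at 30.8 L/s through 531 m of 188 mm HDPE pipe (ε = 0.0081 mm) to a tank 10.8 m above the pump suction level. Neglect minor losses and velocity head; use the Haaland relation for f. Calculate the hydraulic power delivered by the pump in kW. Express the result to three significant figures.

P_hyd ≈ 3.31 kW

V = 4Q/(πD²) = 1.110 m/s; Re = 1.25×10^5; ε/D = 4.31×10^-5; f = 0.01723
h_f = f(L/D)V²/2g = 3.054 m
Total head H = z + h_f = 10.8 + 3.054 = 13.85 m
P_hyd = ρgQH = 790.0·9.81·0.0308·13.85 = 3.307 kW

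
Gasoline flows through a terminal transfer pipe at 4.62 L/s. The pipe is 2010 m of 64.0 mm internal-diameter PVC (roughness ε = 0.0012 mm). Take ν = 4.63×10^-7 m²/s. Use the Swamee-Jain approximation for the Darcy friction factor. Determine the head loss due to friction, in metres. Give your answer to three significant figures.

V = 4Q/(πD²) = 4·0.00462/(π·0.0640²) = 1.436 m/s
Re = VD/ν = 1.436·0.0640/4.63×10^-7 = 1.99×10^5 → turbulent
ε/D = 0.0012/64.0 = 1.87×10^-5
Swamee-Jain: f = 0.01573
h_f = f(L/D)V²/(2g) = 0.01573·(2010/0.0640)·1.436²/(2·9.81) = 51.92 m

h_f ≈ 51.9 m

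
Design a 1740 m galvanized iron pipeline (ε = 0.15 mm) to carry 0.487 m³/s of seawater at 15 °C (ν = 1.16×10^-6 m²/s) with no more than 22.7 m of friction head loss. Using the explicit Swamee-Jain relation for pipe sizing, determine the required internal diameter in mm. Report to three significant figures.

Swamee-Jain (Type III): D = 0.66·[ε^1.25·(LQ²/(gh_f))^4.75 + ν·Q^9.4·(L/(gh_f))^5.2]^0.04
LQ²/(gh_f) = 1.853; L/(gh_f) = 7.814
Term 1 = ε^1.25·(…)^4.75 = 3.11×10^-4; Term 2 = ν·Q^9.4·(…)^5.2 = 5.89×10^-5
D = 0.66·(3.11×10^-4 + 5.89×10^-5)^0.04 = 0.4811 m = 481 mm
Check: V = 2.68 m/s, Re = 1.11×10^6, f = 0.01579, h_f = 20.9 m ≈ 22.7 m ✓

D ≈ 481 mm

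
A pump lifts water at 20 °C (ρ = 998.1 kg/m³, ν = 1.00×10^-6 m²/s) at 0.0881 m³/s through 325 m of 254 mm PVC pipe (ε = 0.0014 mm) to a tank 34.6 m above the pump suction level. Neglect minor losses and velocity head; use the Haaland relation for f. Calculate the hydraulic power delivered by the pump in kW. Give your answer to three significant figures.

V = 4Q/(πD²) = 1.739 m/s; Re = 4.42×10^5; ε/D = 5.51×10^-6; f = 0.01341
h_f = f(L/D)V²/2g = 2.644 m
Total head H = z + h_f = 34.6 + 2.644 = 37.24 m
P_hyd = ρgQH = 998.1·9.81·0.0881·37.24 = 32.13 kW

P_hyd ≈ 32.1 kW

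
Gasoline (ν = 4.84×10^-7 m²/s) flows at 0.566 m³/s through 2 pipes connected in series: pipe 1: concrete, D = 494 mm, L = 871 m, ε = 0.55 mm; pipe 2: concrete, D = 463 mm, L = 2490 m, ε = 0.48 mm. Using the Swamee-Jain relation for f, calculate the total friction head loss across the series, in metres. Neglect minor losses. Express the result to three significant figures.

Pipe 1: V = 2.953 m/s, Re = 3.01×10^6, ε/D = 0.00111, f = 0.02030, h_1 = f(L/D)V²/2g = 15.91 m
Pipe 2: V = 3.362 m/s, Re = 3.22×10^6, ε/D = 0.00104, f = 0.01995, h_2 = f(L/D)V²/2g = 61.79 m
Series → Q common, losses add: H = Σh = 77.69 m

H ≈ 77.7 m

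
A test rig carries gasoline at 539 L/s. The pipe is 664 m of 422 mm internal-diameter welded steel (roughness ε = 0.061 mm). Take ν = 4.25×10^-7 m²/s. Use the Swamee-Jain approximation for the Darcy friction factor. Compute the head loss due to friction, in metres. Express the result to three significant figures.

h_f ≈ 15.8 m

V = 4Q/(πD²) = 4·0.539/(π·0.422²) = 3.854 m/s
Re = VD/ν = 3.854·0.422/4.25×10^-7 = 3.83×10^6 → turbulent
ε/D = 0.061/422 = 1.45×10^-4
Swamee-Jain: f = 0.01328
h_f = f(L/D)V²/(2g) = 0.01328·(664/0.422)·3.854²/(2·9.81) = 15.82 m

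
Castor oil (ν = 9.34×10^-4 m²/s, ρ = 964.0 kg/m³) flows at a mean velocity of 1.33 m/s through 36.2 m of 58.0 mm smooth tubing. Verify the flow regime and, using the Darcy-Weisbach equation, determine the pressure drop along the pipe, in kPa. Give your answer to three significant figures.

Δp ≈ 412 kPa

Re = VD/ν = 1.33·0.05800/9.34×10^-4 = 82.6 → laminar (Re < 2300)
f = 64/Re = 0.7749
h_f = f(L/D)V²/(2g) = 0.7749·(36.2/0.05800)·1.33²/(2·9.81) = 43.60 m
Δp = ρg·h_f = 964.0·9.81·43.60 = 412.4 kPa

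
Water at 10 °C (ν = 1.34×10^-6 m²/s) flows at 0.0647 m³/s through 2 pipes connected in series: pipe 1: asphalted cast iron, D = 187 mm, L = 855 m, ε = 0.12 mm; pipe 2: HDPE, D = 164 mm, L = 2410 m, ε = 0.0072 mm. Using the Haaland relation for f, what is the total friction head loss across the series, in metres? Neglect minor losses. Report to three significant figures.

Pipe 1: V = 2.356 m/s, Re = 3.29×10^5, ε/D = 6.42×10^-4, f = 0.01876, h_1 = f(L/D)V²/2g = 24.26 m
Pipe 2: V = 3.063 m/s, Re = 3.75×10^5, ε/D = 4.39×10^-5, f = 0.01421, h_2 = f(L/D)V²/2g = 99.81 m
Series → Q common, losses add: H = Σh = 124.1 m

H ≈ 124 m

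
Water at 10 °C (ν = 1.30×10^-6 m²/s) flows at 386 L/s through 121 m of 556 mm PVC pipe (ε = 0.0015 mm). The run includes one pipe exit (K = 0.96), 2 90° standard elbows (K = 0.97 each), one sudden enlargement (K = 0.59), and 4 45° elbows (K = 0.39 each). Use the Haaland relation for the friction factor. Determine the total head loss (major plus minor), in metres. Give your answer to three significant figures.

H_L ≈ 0.998 m

V = 4Q/(πD²) = 1.590 m/s; V²/2g = 0.1288 m
Re = 6.80×10^5, ε/D = 2.70×10^-6 → f = 0.01241 (Haaland)
Major: h_f = f(L/D)·V²/2g = 0.01241·217.6·0.1288 = 0.3479 m
Minor: ΣK = 5.05; h_m = ΣK·V²/2g = 0.6506 m
Total H_L = 0.3479 + 0.6506 = 0.9985 m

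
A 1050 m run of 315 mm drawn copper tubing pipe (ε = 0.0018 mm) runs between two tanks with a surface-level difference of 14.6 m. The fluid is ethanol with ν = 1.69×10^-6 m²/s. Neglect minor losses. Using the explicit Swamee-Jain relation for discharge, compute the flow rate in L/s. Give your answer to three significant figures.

Swamee-Jain (Type II): Q = -0.965·√(gD⁵h_f/L)·ln[ε/(3.7D) + √(3.17ν²L/(gD³h_f))]
√(gD⁵h_f/L) = √(9.81·0.315⁵·14.6/1050) = 0.02057
ε/(3.7D) = 1.54×10^-6; √(3.17ν²L/(gD³h_f)) = 4.61×10^-5
Q = -0.965·0.02057·ln(4.763×10^-5) = 0.1975 m³/s
Check: V = 2.53 m/s, Re = 4.72×10^5, f = 0.01331, h_f = 14.5 m ≈ 14.6 m ✓

Q ≈ 198 L/s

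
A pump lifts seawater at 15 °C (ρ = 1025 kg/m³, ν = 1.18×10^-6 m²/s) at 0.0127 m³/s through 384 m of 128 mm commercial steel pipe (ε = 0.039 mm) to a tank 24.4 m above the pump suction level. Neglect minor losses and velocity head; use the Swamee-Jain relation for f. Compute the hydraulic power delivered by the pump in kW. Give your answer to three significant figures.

P_hyd ≈ 3.48 kW

V = 4Q/(πD²) = 0.9869 m/s; Re = 1.07×10^5; ε/D = 3.05×10^-4; f = 0.01932
h_f = f(L/D)V²/2g = 2.878 m
Total head H = z + h_f = 24.4 + 2.878 = 27.28 m
P_hyd = ρgQH = 1025·9.81·0.0127·27.28 = 3.483 kW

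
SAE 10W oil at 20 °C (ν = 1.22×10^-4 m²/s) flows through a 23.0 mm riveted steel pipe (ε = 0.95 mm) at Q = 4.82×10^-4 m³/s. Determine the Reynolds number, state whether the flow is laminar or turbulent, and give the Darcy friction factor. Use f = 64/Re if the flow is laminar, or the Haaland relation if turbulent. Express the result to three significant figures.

Re ≈ 219; laminar; f = 64/Re ≈ 0.293

V = 4Q/(πD²) = 1.160 m/s
Re = VD/ν = 1.160·0.0230/1.22×10^-4 = 219
Re < 2300 → laminar → f = 64/Re = 0.2926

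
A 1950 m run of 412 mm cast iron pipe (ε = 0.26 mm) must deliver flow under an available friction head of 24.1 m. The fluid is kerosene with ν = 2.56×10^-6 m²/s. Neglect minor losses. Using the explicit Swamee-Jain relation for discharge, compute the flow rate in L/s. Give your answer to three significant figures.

Q ≈ 308 L/s

Swamee-Jain (Type II): Q = -0.965·√(gD⁵h_f/L)·ln[ε/(3.7D) + √(3.17ν²L/(gD³h_f))]
√(gD⁵h_f/L) = √(9.81·0.412⁵·24.1/1950) = 0.03794
ε/(3.7D) = 1.71×10^-4; √(3.17ν²L/(gD³h_f)) = 4.95×10^-5
Q = -0.965·0.03794·ln(2.201×10^-4) = 0.3083 m³/s
Check: V = 2.31 m/s, Re = 3.72×10^5, f = 0.01881, h_f = 24.3 m ≈ 24.1 m ✓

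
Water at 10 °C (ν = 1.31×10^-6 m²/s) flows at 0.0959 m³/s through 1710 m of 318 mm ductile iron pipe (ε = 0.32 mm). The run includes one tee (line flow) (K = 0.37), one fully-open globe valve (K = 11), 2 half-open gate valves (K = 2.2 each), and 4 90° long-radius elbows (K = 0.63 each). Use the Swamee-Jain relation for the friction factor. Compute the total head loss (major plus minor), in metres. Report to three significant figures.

H_L ≈ 9.67 m

V = 4Q/(πD²) = 1.207 m/s; V²/2g = 0.07431 m
Re = 2.93×10^5, ε/D = 0.00101 → f = 0.02079 (Swamee-Jain)
Major: h_f = f(L/D)·V²/2g = 0.02079·5377·0.07431 = 8.309 m
Minor: ΣK = 18.3; h_m = ΣK·V²/2g = 1.359 m
Total H_L = 8.309 + 1.359 = 9.668 m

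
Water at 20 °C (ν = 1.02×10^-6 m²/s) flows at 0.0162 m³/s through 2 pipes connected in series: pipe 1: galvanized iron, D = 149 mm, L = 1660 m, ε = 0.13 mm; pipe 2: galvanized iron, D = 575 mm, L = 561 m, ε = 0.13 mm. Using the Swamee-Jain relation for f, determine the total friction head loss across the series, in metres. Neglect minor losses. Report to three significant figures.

Pipe 1: V = 0.9291 m/s, Re = 1.36×10^5, ε/D = 8.72×10^-4, f = 0.02128, h_1 = f(L/D)V²/2g = 10.43 m
Pipe 2: V = 0.06239 m/s, Re = 3.52×10^4, ε/D = 2.26×10^-4, f = 0.02325, h_2 = f(L/D)V²/2g = 0.004500 m
Series → Q common, losses add: H = Σh = 10.44 m

H ≈ 10.4 m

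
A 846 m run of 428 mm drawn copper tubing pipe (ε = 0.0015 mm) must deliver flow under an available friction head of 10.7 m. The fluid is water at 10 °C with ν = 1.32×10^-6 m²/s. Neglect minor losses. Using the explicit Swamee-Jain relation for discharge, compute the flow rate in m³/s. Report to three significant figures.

Q ≈ 0.432 m³/s

Swamee-Jain (Type II): Q = -0.965·√(gD⁵h_f/L)·ln[ε/(3.7D) + √(3.17ν²L/(gD³h_f))]
√(gD⁵h_f/L) = √(9.81·0.428⁵·10.7/846) = 0.04221
ε/(3.7D) = 9.47×10^-7; √(3.17ν²L/(gD³h_f)) = 2.38×10^-5
Q = -0.965·0.04221·ln(2.478×10^-5) = 0.4320 m³/s
Check: V = 3.00 m/s, Re = 9.74×10^5, f = 0.01175, h_f = 10.7 m ≈ 10.7 m ✓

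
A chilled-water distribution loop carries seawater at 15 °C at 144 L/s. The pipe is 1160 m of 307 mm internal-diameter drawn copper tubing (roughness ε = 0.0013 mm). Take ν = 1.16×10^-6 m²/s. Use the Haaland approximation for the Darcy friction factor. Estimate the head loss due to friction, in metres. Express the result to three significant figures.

V = 4Q/(πD²) = 4·0.144/(π·0.307²) = 1.945 m/s
Re = VD/ν = 1.945·0.307/1.16×10^-6 = 5.15×10^5 → turbulent
ε/D = 0.0013/307 = 4.23×10^-6
Haaland: f = 0.01304
h_f = f(L/D)V²/(2g) = 0.01304·(1160/0.307)·1.945²/(2·9.81) = 9.505 m

h_f ≈ 9.51 m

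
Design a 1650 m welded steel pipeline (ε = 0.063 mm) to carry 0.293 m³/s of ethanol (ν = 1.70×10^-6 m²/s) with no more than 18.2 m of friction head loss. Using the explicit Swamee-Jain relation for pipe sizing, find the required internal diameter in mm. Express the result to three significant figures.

Swamee-Jain (Type III): D = 0.66·[ε^1.25·(LQ²/(gh_f))^4.75 + ν·Q^9.4·(L/(gh_f))^5.2]^0.04
LQ²/(gh_f) = 0.7934; L/(gh_f) = 9.242
Term 1 = ε^1.25·(…)^4.75 = 1.87×10^-6; Term 2 = ν·Q^9.4·(…)^5.2 = 1.74×10^-6
D = 0.66·(1.87×10^-6 + 1.74×10^-6)^0.04 = 0.3998 m = 400 mm
Check: V = 2.33 m/s, Re = 5.49×10^5, f = 0.01496, h_f = 17.1 m ≈ 18.2 m ✓

D ≈ 400 mm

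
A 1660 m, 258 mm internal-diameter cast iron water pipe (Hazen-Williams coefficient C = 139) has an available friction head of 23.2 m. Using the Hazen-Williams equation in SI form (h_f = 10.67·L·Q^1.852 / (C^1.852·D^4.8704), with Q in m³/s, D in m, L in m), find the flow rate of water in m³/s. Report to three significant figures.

Rearranging: Q = [h_f·C^1.852·D^4.8704 / (10.67·L)]^(1/1.852)
Q = [23.2·139^1.852·0.258^4.8704 / (10.67·1660)]^0.540 = 0.1094 m³/s

Q ≈ 0.109 m³/s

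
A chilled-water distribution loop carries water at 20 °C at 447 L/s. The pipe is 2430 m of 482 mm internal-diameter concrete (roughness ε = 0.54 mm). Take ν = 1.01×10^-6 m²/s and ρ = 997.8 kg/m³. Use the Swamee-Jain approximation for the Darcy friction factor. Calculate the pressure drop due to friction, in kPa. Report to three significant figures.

V = 4Q/(πD²) = 4·0.447/(π·0.482²) = 2.450 m/s
Re = VD/ν = 2.450·0.482/1.01×10^-6 = 1.17×10^6 → turbulent
ε/D = 0.54/482 = 0.00112
Swamee-Jain: f = 0.02051
h_f = f(L/D)V²/(2g) = 0.02051·(2430/0.482)·2.450²/(2·9.81) = 31.63 m
Δp = ρg·h_f = 997.8·9.81·31.63 = 309.6 kPa

Δp ≈ 310 kPa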